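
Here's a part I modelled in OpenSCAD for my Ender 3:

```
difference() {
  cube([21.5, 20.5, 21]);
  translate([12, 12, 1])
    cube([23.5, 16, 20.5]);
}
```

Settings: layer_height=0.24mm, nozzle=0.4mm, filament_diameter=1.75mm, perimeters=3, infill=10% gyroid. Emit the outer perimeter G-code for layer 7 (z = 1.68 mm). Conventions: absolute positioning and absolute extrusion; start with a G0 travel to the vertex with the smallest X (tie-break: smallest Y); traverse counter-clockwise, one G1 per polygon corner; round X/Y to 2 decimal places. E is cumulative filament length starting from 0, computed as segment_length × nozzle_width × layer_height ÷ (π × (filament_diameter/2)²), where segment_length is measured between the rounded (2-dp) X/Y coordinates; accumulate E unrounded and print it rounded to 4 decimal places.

At z = 1.68 mm: the cube (footprint 21.5×20.5) is included at this height; the cube at (12, 12) (footprint 23.5×16) is included at this height; After the difference (first − rest): starting from the 21.5×20.5 cube, the 23.5×16 cube at (12, 12) partially overlaps it — only the 80.75 mm² overlap (of its 376.00 mm²) is removed, clipping the outline — 1 connected region. The outline is a single polygon with 6 vertices. Extrusion per mm of travel: 0.4 × 0.24 / (π × 0.875²) = 0.039912. Accumulating E over each segment gives final E = 3.3526.

G0 X0.00 Y0.00 Z1.68
G1 X21.50 Y0.00 E0.8581
G1 X21.50 Y12.00 E1.3371
G1 X12.00 Y12.00 E1.7162
G1 X12.00 Y20.50 E2.0555
G1 X0.00 Y20.50 E2.5344
G1 X0.00 Y0.00 E3.3526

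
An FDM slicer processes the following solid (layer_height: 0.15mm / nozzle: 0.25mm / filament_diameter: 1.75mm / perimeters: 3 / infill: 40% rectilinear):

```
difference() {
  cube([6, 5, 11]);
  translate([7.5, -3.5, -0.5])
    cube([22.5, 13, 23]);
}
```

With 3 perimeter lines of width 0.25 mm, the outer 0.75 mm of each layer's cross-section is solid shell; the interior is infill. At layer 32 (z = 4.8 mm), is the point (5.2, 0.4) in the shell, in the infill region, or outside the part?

shell

At z = 4.8 mm: the 6×5 cube contributes its full rectangle; the cube at (7.5, -3.5) is present — its section is the full 22.5×13 rectangle; Taking the first minus the rest: starting from the 6×5 cube, the 22.5×13 cube at (7.5, -3.5) misses the remaining region (no effect) — 1 connected region. Overall, the cross-section is a single solid region. The nearest boundary edge runs (6.00, 0.00)→(0.00, 0.00); distance from the point to it = 0.40 mm. The point is inside the cross-section, 0.40 mm from the nearest boundary — within the 0.75 mm shell band (3 × 0.25).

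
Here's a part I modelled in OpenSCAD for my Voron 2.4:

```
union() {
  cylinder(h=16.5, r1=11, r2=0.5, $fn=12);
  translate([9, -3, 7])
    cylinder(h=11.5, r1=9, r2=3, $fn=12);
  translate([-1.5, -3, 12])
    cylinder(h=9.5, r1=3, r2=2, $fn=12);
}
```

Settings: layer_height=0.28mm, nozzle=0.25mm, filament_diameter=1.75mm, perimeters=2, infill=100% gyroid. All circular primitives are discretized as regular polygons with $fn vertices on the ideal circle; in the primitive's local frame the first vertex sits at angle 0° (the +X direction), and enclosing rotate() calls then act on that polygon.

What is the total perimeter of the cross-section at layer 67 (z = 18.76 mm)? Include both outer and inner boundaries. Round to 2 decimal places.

At z = 18.76 mm: the cone is absent (z outside [0, 16.5]); the cone at (9, -3) does not reach this height (z outside [7, 18.5]); the cone at (-1.5, -3): at t=0.712 of its height the radius interpolates to r₁+(r₂−r₁)t = 2.288, giving a regular 12-gon of that circumradius (perimeter = 2·12·2.288·sin(180°/12) = 14.21 mm); Combining (union): only the cone at (-1.5, -3) is present, so the union is just that shape — boundary = 14.21 mm. Overall, the cross-section is a single solid region. Total boundary length (outer) = 14.21 mm.

14.21 mm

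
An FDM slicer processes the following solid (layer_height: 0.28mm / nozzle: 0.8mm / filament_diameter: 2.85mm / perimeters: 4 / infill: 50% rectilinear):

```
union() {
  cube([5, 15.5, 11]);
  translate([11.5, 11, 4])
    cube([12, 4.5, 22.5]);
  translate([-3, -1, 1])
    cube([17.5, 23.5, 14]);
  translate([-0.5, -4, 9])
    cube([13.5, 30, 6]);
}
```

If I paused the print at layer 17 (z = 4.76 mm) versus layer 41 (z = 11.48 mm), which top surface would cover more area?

layer 41 (z = 11.48 mm)

Layer 17 (z = 4.76): the cube is present — its section is the full 5×15.5 rectangle (area 77.50 mm²); the 12×4.5 cube at (11.5, 11) contributes its full rectangle (area 54.00 mm²); the 17.5×23.5 cube at (-3, -1) contributes its full rectangle (area 411.25 mm²); the cube at (-0.5, -4) is absent (z outside [9, 15]); Combining (union): the regions partially overlap — summed areas 542.75 mm² minus the doubly-counted overlap 91.00 mm² gives 451.75 mm² — area = 451.75 mm². So its area = 451.75 mm². Layer 41 (z = 11.48): the cube is absent (z outside [0, 11]); the 12×4.5 cube at (11.5, 11) contributes its full rectangle (area 54.00 mm²); the cube at (-3, -1) is present — its section is the full 17.5×23.5 rectangle (area 411.25 mm²); the cube at (-0.5, -4) is present — its section is the full 13.5×30 rectangle (area 405.00 mm²); Combining (union): the regions partially overlap — summed areas 870.25 mm² minus the doubly-counted overlap 330.75 mm² gives 539.50 mm² — area = 539.50 mm². So its area = 539.50 mm². Layer 41 is larger (539.50 vs 451.75 mm²).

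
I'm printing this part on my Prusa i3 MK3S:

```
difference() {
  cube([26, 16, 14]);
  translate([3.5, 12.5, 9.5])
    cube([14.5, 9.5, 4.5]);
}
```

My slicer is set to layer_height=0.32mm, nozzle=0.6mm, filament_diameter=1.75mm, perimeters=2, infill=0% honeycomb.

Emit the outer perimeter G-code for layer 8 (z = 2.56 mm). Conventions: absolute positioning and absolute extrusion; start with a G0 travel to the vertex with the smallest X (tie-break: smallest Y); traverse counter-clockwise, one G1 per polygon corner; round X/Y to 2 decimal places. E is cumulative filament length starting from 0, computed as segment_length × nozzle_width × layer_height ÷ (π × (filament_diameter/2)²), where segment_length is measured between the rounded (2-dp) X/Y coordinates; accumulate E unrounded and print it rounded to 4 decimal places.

At z = 2.56 mm: the 26×16 cube contributes its full rectangle; the cube at (3.5, 12.5) is not intersected at this z (z outside [9.5, 14]); Taking the first minus the rest: none of the subtracted shapes is present at this height, so the 26×16 cube is unchanged — 1 connected region. The outline is a single polygon with 4 vertices. Extrusion per mm of travel: 0.6 × 0.32 / (π × 0.875²) = 0.079824. Accumulating E over each segment gives final E = 6.7052.

G0 X0.00 Y0.00 Z2.56
G1 X26.00 Y0.00 E2.0754
G1 X26.00 Y16.00 E3.3526
G1 X0.00 Y16.00 E5.4281
G1 X0.00 Y0.00 E6.7052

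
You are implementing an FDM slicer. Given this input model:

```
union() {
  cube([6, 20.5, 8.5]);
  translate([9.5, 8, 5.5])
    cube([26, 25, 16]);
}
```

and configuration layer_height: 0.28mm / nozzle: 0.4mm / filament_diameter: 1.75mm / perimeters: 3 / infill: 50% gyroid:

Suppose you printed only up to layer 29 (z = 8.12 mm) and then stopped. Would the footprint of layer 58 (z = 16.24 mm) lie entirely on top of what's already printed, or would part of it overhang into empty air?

entirely on top

Compare the two slices. At z = 8.12: the 6×20.5 cube contributes its full rectangle (area 123.00 mm²); the cube at (9.5, 8) (footprint 26×25) is included at this height (area 650.00 mm²); Merging all regions: the 2 present regions are separate (no shared area or edge), so areas and boundary lengths simply add and each stays a separate island — area = 773.00 mm². At z = 16.24: the cube does not reach this height (z outside [0, 8.5]); the cube at (9.5, 8) (footprint 26×25) is included at this height (area 650.00 mm²); Merging all regions: only the 26×25 cube at (9.5, 8) is present, so the union is just that shape — area = 650.00 mm². Checking containment: the cross-section at z = 16.24 is a subset of the cross-section at z = 8.12.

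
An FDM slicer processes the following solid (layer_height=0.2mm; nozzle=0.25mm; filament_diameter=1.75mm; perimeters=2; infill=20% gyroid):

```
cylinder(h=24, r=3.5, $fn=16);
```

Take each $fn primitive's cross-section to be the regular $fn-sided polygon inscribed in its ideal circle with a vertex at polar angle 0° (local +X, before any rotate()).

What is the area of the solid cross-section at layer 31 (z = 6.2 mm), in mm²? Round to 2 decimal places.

At z = 6.2 mm: the r=3.5 cylinder contributes a regular 16-gon of circumradius 3.5 (area = (16/2)·3.500²·sin(360°/16) = 37.50 mm²). Overall, the cross-section is a single solid region. Net area = 37.50 mm².

37.50 mm²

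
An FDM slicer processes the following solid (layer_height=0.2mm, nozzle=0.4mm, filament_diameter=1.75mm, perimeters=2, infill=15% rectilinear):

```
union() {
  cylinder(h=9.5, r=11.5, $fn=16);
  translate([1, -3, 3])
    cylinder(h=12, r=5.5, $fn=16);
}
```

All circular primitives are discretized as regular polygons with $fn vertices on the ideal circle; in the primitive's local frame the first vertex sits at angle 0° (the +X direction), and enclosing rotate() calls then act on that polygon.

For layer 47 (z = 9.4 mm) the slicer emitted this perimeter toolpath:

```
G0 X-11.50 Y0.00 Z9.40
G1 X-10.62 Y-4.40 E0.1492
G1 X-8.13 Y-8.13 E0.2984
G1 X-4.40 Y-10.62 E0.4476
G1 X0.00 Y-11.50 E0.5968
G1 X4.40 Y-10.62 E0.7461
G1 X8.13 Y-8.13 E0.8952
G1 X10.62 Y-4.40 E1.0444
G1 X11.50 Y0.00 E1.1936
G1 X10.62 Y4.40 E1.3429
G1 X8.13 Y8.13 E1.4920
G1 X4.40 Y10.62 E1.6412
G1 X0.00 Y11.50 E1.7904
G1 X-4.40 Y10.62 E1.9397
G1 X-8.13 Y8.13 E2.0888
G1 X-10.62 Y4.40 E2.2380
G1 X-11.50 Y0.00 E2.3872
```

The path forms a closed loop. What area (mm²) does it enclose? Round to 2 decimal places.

404.67 mm²

Apply the shoelace formula to the sequence of (X, Y) vertices; enclosed area = 404.67 mm².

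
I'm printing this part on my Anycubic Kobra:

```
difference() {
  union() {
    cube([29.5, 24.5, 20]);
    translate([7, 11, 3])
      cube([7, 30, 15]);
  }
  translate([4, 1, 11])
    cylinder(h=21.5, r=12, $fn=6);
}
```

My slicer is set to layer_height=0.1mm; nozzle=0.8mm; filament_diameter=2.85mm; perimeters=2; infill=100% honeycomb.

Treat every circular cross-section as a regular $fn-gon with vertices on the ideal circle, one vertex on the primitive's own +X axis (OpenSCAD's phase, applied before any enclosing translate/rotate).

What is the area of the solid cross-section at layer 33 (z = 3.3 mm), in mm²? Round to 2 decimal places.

838.25 mm²

At z = 3.3 mm: the 29.5×24.5 cube contributes its full rectangle (area 722.75 mm²); the cube at (7, 11) (footprint 7×30) is included at this height (area 210.00 mm²); Merging all regions: the regions partially overlap — summed areas 932.75 mm² minus the doubly-counted overlap 94.50 mm² gives 838.25 mm² — area = 838.25 mm²; the cylinder at (4, 1) does not reach this height (z outside [11, 32.5]); Subtracting the remaining from the first: none of the subtracted shapes is present at this height, so the result so far is unchanged — area = 838.25 mm². Overall, the cross-section is a single solid region. Net area = 838.25 mm².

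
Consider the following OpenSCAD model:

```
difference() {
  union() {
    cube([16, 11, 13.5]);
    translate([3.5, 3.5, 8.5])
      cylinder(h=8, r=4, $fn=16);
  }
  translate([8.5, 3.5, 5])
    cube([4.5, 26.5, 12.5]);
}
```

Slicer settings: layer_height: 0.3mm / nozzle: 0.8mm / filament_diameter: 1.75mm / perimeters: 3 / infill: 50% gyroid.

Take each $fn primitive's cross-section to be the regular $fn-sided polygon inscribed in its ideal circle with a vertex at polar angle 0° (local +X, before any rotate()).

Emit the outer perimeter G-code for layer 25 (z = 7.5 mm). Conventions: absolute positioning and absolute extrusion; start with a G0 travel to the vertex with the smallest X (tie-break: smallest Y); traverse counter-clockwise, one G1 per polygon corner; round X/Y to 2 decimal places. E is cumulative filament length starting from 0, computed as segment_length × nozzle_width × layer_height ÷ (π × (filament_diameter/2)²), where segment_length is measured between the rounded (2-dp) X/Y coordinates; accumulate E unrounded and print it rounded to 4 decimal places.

G0 X0.00 Y0.00 Z7.50
G1 X16.00 Y0.00 E1.5965
G1 X16.00 Y11.00 E2.6941
G1 X13.00 Y11.00 E2.9934
G1 X13.00 Y3.50 E3.7418
G1 X8.50 Y3.50 E4.1908
G1 X8.50 Y11.00 E4.9391
G1 X0.00 Y11.00 E5.7873
G1 X0.00 Y0.00 E6.8848

At z = 7.5 mm: the cube (footprint 16×11) is included at this height; the cylinder at (3.5, 3.5) is absent (z outside [8.5, 16.5]); Combining (union): only the 16×11 cube is present, so the union is just that shape — 1 connected region; the cube at (8.5, 3.5) (footprint 4.5×26.5) is included at this height; Subtracting the remaining from the first: starting from that combined region, the 4.5×26.5 cube at (8.5, 3.5) partially overlaps it — only the 33.75 mm² overlap (of its 119.25 mm²) is removed, clipping the outline — 1 connected region. The outline is a single polygon with 8 vertices. Extrusion per mm of travel: 0.8 × 0.3 / (π × 0.875²) = 0.099780. Accumulating E over each segment gives final E = 6.8848.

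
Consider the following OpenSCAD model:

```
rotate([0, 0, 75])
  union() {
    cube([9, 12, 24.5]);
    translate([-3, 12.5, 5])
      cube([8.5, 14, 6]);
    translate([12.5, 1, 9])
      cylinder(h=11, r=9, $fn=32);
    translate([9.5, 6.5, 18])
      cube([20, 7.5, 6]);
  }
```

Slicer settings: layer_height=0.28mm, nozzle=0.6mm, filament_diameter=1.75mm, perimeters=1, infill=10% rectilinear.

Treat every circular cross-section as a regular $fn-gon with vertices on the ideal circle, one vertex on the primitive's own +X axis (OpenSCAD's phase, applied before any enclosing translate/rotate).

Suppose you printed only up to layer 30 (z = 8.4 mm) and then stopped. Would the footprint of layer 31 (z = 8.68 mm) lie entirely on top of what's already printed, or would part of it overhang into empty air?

Compare the two slices. At z = 8.4: the cube (footprint 9×12) is included at this height (area 108.00 mm²); the cube at (-3, 12.5) is present — its section is the full 8.5×14 rectangle (area 119.00 mm²); the cylinder at (12.5, 1) is not intersected at this z (z outside [9, 20]); the cube at (9.5, 6.5) is absent (z outside [18, 24]); Taking the union: the 2 present regions are separate (no shared area or edge), so areas and boundary lengths simply add and each stays a separate island — area = 227.00 mm²; (whole slice rotated 75° about Z — lengths, areas and connectivity unchanged). At z = 8.68: the cube (footprint 9×12) is included at this height (area 108.00 mm²); the cube at (-3, 12.5) (footprint 8.5×14) is included at this height (area 119.00 mm²); the cylinder at (12.5, 1) does not reach this height (z outside [9, 20]); the cube at (9.5, 6.5) is absent (z outside [18, 24]); Combining (union): the 2 present regions are separate (no shared area or edge), so areas and boundary lengths simply add and each stays a separate island — area = 227.00 mm²; (rotated 75° about Z; rotation is an isometry so areas/perimeters/island counts are preserved). Checking containment: the cross-section at z = 8.68 is a subset of the cross-section at z = 8.4.

entirely on top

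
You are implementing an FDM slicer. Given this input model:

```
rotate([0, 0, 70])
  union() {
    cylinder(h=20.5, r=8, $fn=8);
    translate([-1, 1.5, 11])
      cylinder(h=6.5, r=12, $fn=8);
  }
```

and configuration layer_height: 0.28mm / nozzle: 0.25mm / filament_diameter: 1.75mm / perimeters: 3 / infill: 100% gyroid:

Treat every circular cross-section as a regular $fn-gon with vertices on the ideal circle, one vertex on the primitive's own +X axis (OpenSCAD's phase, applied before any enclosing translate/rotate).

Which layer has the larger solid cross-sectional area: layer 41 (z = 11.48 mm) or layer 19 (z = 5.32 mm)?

layer 41 (z = 11.48 mm)

Layer 41 (z = 11.48): the r=8 cylinder contributes a regular 8-gon of circumradius 8 (area = (8/2)·8.000²·sin(360°/8) = 181.02 mm²); the r=12 cylinder at (-1, 1.5) contributes a regular 8-gon of circumradius 12 (area = (8/2)·12.000²·sin(360°/8) = 407.29 mm²); Merging all regions: the r=8 cylinder lies entirely inside the r=12 cylinder at (-1, 1.5), so the union is just the r=12 cylinder at (-1, 1.5) — area = 407.29 mm²; (whole slice rotated 70° about Z — lengths, areas and connectivity unchanged). So its area = 407.29 mm². Layer 19 (z = 5.32): the r=8 cylinder gives a regular 8-gon of circumradius 8 (constant along its height) (area = (8/2)·8.000²·sin(360°/8) = 181.02 mm²); the cylinder at (-1, 1.5) does not reach this height (z outside [11, 17.5]); Combining (union): only the r=8 cylinder is present, so the union is just that shape — area = 181.02 mm²; (rotated 70° about Z; rotation is an isometry so areas/perimeters/island counts are preserved). So its area = 181.02 mm². Layer 41 is larger (407.29 vs 181.02 mm²).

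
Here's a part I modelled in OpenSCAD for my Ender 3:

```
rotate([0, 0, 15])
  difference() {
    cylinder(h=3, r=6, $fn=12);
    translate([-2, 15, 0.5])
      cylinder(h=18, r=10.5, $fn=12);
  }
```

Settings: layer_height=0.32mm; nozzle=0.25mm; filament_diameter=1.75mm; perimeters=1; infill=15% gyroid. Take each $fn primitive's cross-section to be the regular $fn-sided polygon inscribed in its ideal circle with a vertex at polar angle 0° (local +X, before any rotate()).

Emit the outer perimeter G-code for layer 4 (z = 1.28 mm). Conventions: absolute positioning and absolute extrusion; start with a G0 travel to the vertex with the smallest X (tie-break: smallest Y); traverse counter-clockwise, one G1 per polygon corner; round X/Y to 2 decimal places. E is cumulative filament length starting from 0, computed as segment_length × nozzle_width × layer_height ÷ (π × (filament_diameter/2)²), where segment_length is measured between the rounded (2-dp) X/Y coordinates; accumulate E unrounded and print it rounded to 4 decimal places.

At z = 1.28 mm: the r=6 cylinder contributes a regular 12-gon of circumradius 6; the cylinder at (-2, 15): section is a regular 12-gon, circumradius r=10.5; After the difference (first − rest): starting from the r=6 cylinder, the r=10.5 cylinder at (-2, 15) partially overlaps it — only the 3.56 mm² overlap (of its 330.75 mm²) is removed, clipping the outline — 1 connected region; (rotated 15° about Z; rotation is an isometry so areas/perimeters/island counts are preserved). The outline is a single polygon with 13 vertices. Extrusion per mm of travel: 0.25 × 0.32 / (π × 0.875²) = 0.033260. Accumulating E over each segment gives final E = 1.2356.

G0 X-5.80 Y-1.55 Z1.28
G1 X-4.24 Y-4.24 E0.1034
G1 X-1.55 Y-5.80 E0.2069
G1 X1.55 Y-5.80 E0.3100
G1 X4.24 Y-4.24 E0.4134
G1 X5.80 Y-1.55 E0.5168
G1 X5.80 Y1.55 E0.6199
G1 X4.24 Y4.24 E0.7233
G1 X1.55 Y5.80 E0.8268
G1 X0.31 Y5.80 E0.8680
G1 X-3.10 Y3.83 E0.9990
G1 X-4.48 Y3.83 E1.0449
G1 X-5.80 Y1.55 E1.1325
G1 X-5.80 Y-1.55 E1.2356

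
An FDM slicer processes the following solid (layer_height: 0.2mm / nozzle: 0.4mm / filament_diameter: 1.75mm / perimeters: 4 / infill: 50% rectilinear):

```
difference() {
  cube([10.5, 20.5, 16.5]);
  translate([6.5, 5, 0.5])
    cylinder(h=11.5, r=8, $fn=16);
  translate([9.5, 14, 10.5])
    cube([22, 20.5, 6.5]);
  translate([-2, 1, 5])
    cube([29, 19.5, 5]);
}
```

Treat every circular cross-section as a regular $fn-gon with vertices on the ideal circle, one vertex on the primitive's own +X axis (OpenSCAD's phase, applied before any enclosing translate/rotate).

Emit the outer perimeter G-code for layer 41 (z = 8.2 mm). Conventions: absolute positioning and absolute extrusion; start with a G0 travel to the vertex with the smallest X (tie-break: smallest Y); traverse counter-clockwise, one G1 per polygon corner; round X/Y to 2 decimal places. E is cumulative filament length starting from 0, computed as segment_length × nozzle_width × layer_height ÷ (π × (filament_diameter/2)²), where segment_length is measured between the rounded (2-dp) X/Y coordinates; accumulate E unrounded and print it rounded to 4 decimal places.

At z = 8.2 mm: the 10.5×20.5 cube contributes its full rectangle; the r=8 cylinder at (6.5, 5) gives a regular 16-gon of circumradius 8 (constant along its height); the cube at (9.5, 14) is absent (z outside [10.5, 17]); the cube at (-2, 1) (footprint 29×19.5) is included at this height; After the difference (first − rest): starting from the 10.5×20.5 cube, the r=8 cylinder at (6.5, 5) partially overlaps it — only the 127.31 mm² overlap (of its 195.93 mm²) is removed, clipping the outline; the 29×19.5 cube at (-2, 1) partially overlaps it — only the 87.82 mm² overlap (of its 565.50 mm²) is removed, clipping the outline — 1 connected region. The outline is a single polygon with 3 vertices. Extrusion per mm of travel: 0.4 × 0.2 / (π × 0.875²) = 0.033260. Accumulating E over each segment gives final E = 0.0579.

G0 X0.00 Y0.00 Z8.20
G1 X0.40 Y0.00 E0.0133
G1 X0.00 Y0.61 E0.0376
G1 X0.00 Y0.00 E0.0579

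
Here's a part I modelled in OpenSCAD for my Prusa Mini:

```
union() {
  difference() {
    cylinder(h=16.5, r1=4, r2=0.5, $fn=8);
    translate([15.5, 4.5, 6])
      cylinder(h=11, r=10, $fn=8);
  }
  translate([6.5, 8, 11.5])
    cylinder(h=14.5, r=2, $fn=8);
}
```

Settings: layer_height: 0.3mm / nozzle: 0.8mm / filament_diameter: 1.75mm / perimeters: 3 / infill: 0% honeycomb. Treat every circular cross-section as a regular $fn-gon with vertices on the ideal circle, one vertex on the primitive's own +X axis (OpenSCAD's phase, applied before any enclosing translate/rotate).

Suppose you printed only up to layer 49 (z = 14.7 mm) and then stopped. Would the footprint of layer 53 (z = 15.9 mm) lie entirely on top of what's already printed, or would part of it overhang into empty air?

entirely on top

Compare the two slices. At z = 14.7: the cone: at t=0.891 of its height the radius interpolates to r₁+(r₂−r₁)t = 0.882, giving a regular 8-gon of that circumradius (area = (8/2)·0.882²·sin(360°/8) = 2.20 mm²); the cylinder at (15.5, 4.5): section is a regular 8-gon, circumradius r=10 (area = (8/2)·10.000²·sin(360°/8) = 282.84 mm²); After the difference (first − rest): starting from the cone (2.20 mm²), the r=10 cylinder at (15.5, 4.5) misses the remaining region (no effect) — area = 2.20 mm²; the cylinder at (6.5, 8): section is a regular 8-gon, circumradius r=2 (area = (8/2)·2.000²·sin(360°/8) = 11.31 mm²); Merging all regions: the 2 present regions are separate (no shared area or edge), so areas and boundary lengths simply add and each stays a separate island — area = 13.51 mm². At z = 15.9: the cone (r1=4→r2=0.5) has section circumradius 0.627 here — a regular 8-gon (area = (8/2)·0.627²·sin(360°/8) = 1.11 mm²); the cylinder at (15.5, 4.5): section is a regular 8-gon, circumradius r=10 (area = (8/2)·10.000²·sin(360°/8) = 282.84 mm²); Subtracting the remaining from the first: starting from the cone (1.11 mm²), the r=10 cylinder at (15.5, 4.5) misses the remaining region (no effect) — area = 1.11 mm²; the r=2 cylinder at (6.5, 8) contributes a regular 8-gon of circumradius 2 (area = (8/2)·2.000²·sin(360°/8) = 11.31 mm²); Taking the union: the 2 present regions are separate (no shared area or edge), so areas and boundary lengths simply add and each stays a separate island — area = 12.43 mm². Checking containment: the cross-section at z = 15.9 is a subset of the cross-section at z = 14.7.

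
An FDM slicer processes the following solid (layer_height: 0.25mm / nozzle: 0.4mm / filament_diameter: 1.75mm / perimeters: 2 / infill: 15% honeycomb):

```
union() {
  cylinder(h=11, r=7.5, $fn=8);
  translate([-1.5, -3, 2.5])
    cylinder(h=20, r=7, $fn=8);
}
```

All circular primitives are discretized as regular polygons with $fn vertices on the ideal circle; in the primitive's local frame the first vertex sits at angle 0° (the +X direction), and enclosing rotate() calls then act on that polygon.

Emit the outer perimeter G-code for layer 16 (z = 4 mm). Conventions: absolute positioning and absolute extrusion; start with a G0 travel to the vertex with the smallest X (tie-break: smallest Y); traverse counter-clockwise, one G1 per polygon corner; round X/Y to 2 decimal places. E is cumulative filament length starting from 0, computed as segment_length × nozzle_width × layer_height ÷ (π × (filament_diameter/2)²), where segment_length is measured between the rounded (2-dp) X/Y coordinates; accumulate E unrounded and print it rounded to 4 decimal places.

G0 X-8.50 Y-3.00 Z4.00
G1 X-6.45 Y-7.95 E0.2227
G1 X-1.50 Y-10.00 E0.4455
G1 X3.45 Y-7.95 E0.6682
G1 X4.39 Y-5.68 E0.7704
G1 X5.30 Y-5.30 E0.8114
G1 X7.50 Y0.00 E1.0500
G1 X5.30 Y5.30 E1.2885
G1 X0.00 Y7.50 E1.5271
G1 X-5.30 Y5.30 E1.7657
G1 X-7.50 Y0.00 E2.0043
G1 X-7.38 Y-0.29 E2.0173
G1 X-8.50 Y-3.00 E2.1392

At z = 4 mm: the cylinder: section is a regular 8-gon, circumradius r=7.5; the cylinder at (-1.5, -3): section is a regular 8-gon, circumradius r=7; Combining (union): the regions partially overlap (shared area 102.65 mm²), so overlapping operands fuse into one piece — 1 connected region. The outline is a single polygon with 12 vertices. Extrusion per mm of travel: 0.4 × 0.25 / (π × 0.875²) = 0.041575. Accumulating E over each segment gives final E = 2.1392.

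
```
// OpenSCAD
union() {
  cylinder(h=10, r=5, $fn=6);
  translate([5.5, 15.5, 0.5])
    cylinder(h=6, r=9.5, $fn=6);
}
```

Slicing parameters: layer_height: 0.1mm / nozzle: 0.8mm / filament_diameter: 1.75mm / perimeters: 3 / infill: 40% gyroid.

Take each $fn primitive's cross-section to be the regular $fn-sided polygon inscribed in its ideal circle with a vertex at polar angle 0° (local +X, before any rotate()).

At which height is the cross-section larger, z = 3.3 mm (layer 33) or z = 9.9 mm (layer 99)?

layer 33 (z = 3.3 mm)

Layer 33 (z = 3.3): the r=5 cylinder gives a regular 6-gon of circumradius 5 (constant along its height) (area = (6/2)·5.000²·sin(360°/6) = 64.95 mm²); the r=9.5 cylinder at (5.5, 15.5) gives a regular 6-gon of circumradius 9.5 (constant along its height) (area = (6/2)·9.500²·sin(360°/6) = 234.48 mm²); Merging all regions: the 2 present regions are separate (no shared area or edge), so areas and boundary lengths simply add and each stays a separate island — area = 299.43 mm². So its area = 299.43 mm². Layer 99 (z = 9.9): the r=5 cylinder gives a regular 6-gon of circumradius 5 (constant along its height) (area = (6/2)·5.000²·sin(360°/6) = 64.95 mm²); the cylinder at (5.5, 15.5) is absent (z outside [0.5, 6.5]); Taking the union: only the r=5 cylinder is present, so the union is just that shape — area = 64.95 mm². So its area = 64.95 mm². Layer 33 is larger (299.43 vs 64.95 mm²).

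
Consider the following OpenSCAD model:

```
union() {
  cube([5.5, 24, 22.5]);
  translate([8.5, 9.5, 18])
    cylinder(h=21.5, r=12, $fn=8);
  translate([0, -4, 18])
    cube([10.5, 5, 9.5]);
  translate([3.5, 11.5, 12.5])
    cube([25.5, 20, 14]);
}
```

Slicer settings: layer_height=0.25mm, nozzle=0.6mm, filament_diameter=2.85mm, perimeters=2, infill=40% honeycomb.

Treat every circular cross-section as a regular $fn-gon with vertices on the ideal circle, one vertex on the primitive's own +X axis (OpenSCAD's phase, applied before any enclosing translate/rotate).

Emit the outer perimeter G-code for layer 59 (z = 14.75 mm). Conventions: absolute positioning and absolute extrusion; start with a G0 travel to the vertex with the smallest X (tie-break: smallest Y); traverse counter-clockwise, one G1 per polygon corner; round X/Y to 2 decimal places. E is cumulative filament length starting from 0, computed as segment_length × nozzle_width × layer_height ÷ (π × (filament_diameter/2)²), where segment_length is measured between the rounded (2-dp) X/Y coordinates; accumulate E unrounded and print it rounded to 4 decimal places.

G0 X0.00 Y0.00 Z14.75
G1 X5.50 Y0.00 E0.1293
G1 X5.50 Y11.50 E0.3997
G1 X29.00 Y11.50 E0.9523
G1 X29.00 Y31.50 E1.4225
G1 X3.50 Y31.50 E2.0221
G1 X3.50 Y24.00 E2.1985
G1 X0.00 Y24.00 E2.2808
G1 X0.00 Y0.00 E2.8451

At z = 14.75 mm: the cube (footprint 5.5×24) is included at this height; the cylinder at (8.5, 9.5) does not reach this height (z outside [18, 39.5]); the cube at (0, -4) is not intersected at this z (z outside [18, 27.5]); the cube at (3.5, 11.5) is present — its section is the full 25.5×20 rectangle; Taking the union: the regions partially overlap (shared area 25.00 mm²), so overlapping operands fuse into one piece — 1 connected region. The outline is a single polygon with 8 vertices. Extrusion per mm of travel: 0.6 × 0.25 / (π × 1.425²) = 0.023513. Accumulating E over each segment gives final E = 2.8451.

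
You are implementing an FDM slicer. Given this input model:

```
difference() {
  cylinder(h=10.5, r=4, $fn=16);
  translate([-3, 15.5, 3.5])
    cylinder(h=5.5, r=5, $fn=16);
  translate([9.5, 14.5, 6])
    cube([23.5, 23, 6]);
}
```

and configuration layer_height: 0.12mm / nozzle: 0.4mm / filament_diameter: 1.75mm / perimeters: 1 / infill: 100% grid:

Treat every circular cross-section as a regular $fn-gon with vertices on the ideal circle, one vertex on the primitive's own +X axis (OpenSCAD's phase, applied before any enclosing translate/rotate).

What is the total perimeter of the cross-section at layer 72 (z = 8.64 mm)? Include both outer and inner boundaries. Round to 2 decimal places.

At z = 8.64 mm: the cylinder: section is a regular 16-gon, circumradius r=4 (perimeter = 2·16·4.000·sin(180°/16) = 24.97 mm); the cylinder at (-3, 15.5): section is a regular 16-gon, circumradius r=5 (perimeter = 2·16·5.000·sin(180°/16) = 31.21 mm); the 23.5×23 cube at (9.5, 14.5) contributes its full rectangle (perimeter 93.00 mm); Taking the first minus the rest: starting from the r=4 cylinder, the r=5 cylinder at (-3, 15.5) misses the remaining region (no effect); the 23.5×23 cube at (9.5, 14.5) misses the remaining region (no effect) — boundary = 24.97 mm. Overall, the cross-section is a single solid region. Total boundary length (outer) = 24.97 mm.

24.97 mm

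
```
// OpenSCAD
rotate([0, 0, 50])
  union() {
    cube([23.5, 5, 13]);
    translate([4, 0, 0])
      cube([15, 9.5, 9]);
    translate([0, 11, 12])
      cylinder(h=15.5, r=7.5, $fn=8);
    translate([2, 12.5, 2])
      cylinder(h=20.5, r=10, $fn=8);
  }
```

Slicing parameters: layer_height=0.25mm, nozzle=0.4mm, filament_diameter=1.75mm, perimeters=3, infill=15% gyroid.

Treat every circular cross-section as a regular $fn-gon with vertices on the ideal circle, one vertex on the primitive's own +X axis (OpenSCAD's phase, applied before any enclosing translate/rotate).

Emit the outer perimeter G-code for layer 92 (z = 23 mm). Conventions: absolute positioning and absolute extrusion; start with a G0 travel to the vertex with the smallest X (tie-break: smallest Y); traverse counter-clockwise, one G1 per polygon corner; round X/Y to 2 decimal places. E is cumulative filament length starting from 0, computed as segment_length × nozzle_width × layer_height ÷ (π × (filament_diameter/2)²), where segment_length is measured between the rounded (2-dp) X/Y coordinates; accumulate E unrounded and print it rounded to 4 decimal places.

G0 X-15.90 Y6.42 Z23.00
G1 X-13.25 Y1.33 E0.2386
G1 X-7.77 Y-0.40 E0.4775
G1 X-2.68 Y2.25 E0.7161
G1 X-0.96 Y7.72 E0.9545
G1 X-3.61 Y12.82 E1.1934
G1 X-9.08 Y14.54 E1.4318
G1 X-14.17 Y11.89 E1.6704
G1 X-15.90 Y6.42 E1.9089

At z = 23 mm: the cube does not reach this height (z outside [0, 13]); the cube at (4, 0) does not reach this height (z outside [0, 9]); the cylinder at (0, 11): section is a regular 8-gon, circumradius r=7.5; the cylinder at (2, 12.5) is absent (z outside [2, 22.5]); Combining (union): only the r=7.5 cylinder at (0, 11) is present, so the union is just that shape — 1 connected region; (whole slice rotated 50° about Z — lengths, areas and connectivity unchanged). The outline is a single polygon with 8 vertices. Extrusion per mm of travel: 0.4 × 0.25 / (π × 0.875²) = 0.041575. Accumulating E over each segment gives final E = 1.9089.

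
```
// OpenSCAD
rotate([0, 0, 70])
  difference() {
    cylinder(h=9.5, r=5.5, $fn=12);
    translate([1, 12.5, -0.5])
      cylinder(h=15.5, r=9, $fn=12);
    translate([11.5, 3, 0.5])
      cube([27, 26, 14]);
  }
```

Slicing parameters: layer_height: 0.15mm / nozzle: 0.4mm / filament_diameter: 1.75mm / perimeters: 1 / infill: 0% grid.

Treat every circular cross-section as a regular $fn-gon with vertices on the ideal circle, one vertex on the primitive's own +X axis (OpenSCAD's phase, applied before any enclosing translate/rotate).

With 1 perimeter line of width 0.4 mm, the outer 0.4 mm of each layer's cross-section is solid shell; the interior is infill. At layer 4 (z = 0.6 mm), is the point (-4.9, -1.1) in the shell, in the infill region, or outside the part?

At z = 0.6 mm: the r=5.5 cylinder contributes a regular 12-gon of circumradius 5.5; the r=9 cylinder at (1, 12.5) gives a regular 12-gon of circumradius 9 (constant along its height); the cube at (11.5, 3) is present — its section is the full 27×26 rectangle; After the difference (first − rest): starting from the r=5.5 cylinder, the r=9 cylinder at (1, 12.5) partially overlaps it — only the 6.95 mm² overlap (of its 243.00 mm²) is removed, clipping the outline; the 27×26 cube at (11.5, 3) misses the remaining region (no effect) — 1 connected region; (rotated 70° about Z; rotation is an isometry so areas/perimeters/island counts are preserved). Overall, the cross-section is a single solid region. Undo the 70° rotation: the query point maps to (-2.710, 4.228) in the un-rotated model frame. The nearest boundary edge runs (-2.95, 4.56)→(1.00, 3.50); distance from the point to it = 0.26 mm. The point is inside the cross-section, 0.26 mm from the nearest boundary — within the 0.4 mm shell band (1 × 0.4).

shell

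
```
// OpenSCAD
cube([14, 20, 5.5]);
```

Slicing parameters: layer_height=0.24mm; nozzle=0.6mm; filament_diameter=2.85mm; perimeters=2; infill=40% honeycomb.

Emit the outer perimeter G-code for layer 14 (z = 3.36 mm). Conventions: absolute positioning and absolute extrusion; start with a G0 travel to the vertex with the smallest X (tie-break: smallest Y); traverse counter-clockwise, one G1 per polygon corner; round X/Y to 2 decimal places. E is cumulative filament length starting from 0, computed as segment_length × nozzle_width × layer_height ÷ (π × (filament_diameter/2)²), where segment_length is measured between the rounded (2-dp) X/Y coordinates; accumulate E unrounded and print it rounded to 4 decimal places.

G0 X0.00 Y0.00 Z3.36
G1 X14.00 Y0.00 E0.3160
G1 X14.00 Y20.00 E0.7675
G1 X0.00 Y20.00 E1.0835
G1 X0.00 Y0.00 E1.5349

At z = 3.36 mm: the cube is present — its section is the full 14×20 rectangle. The outline is a single polygon with 4 vertices. Extrusion per mm of travel: 0.6 × 0.24 / (π × 1.425²) = 0.022573. Accumulating E over each segment gives final E = 1.5349.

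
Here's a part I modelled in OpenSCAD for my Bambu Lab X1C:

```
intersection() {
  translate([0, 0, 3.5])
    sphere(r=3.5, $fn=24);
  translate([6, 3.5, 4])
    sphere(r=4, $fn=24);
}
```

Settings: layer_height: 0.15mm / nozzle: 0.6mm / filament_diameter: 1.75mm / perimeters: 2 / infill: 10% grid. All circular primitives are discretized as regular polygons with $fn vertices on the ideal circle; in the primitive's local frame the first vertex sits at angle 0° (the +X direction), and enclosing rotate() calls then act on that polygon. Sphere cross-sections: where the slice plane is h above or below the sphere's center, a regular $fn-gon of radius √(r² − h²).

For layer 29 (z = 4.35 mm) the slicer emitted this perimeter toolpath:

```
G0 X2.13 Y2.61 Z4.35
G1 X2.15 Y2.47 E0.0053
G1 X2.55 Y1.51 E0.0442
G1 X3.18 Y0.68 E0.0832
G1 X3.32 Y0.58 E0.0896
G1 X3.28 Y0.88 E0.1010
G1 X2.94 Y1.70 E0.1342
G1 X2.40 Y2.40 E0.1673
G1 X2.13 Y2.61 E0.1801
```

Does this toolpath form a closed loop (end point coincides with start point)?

yes

Start point (G0): (2.13, 2.61). End point (last G1): the path returns to the start — closed.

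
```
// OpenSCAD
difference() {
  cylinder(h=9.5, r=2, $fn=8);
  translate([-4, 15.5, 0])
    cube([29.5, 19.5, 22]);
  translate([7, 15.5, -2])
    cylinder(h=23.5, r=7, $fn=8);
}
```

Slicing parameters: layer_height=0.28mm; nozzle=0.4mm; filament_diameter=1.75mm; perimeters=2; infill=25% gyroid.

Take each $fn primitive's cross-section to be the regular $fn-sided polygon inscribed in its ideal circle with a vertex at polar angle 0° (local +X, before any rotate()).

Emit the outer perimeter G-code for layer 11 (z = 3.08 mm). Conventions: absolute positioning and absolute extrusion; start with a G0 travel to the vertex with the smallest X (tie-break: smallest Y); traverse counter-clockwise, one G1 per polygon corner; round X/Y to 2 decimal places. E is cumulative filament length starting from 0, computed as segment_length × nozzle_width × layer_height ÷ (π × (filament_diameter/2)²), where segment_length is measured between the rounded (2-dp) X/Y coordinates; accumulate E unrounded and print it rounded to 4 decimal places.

G0 X-2.00 Y0.00 Z3.08
G1 X-1.41 Y-1.41 E0.0712
G1 X0.00 Y-2.00 E0.1423
G1 X1.41 Y-1.41 E0.2135
G1 X2.00 Y0.00 E0.2847
G1 X1.41 Y1.41 E0.3559
G1 X0.00 Y2.00 E0.4270
G1 X-1.41 Y1.41 E0.4982
G1 X-2.00 Y0.00 E0.5694

At z = 3.08 mm: the r=2 cylinder gives a regular 8-gon of circumradius 2 (constant along its height); the cube at (-4, 15.5) (footprint 29.5×19.5) is included at this height; the r=7 cylinder at (7, 15.5) contributes a regular 8-gon of circumradius 7; Subtracting the remaining from the first: starting from the r=2 cylinder, the 29.5×19.5 cube at (-4, 15.5) misses the remaining region (no effect); the r=7 cylinder at (7, 15.5) misses the remaining region (no effect) — 1 connected region. The outline is a single polygon with 8 vertices. Extrusion per mm of travel: 0.4 × 0.28 / (π × 0.875²) = 0.046564. Accumulating E over each segment gives final E = 0.5694.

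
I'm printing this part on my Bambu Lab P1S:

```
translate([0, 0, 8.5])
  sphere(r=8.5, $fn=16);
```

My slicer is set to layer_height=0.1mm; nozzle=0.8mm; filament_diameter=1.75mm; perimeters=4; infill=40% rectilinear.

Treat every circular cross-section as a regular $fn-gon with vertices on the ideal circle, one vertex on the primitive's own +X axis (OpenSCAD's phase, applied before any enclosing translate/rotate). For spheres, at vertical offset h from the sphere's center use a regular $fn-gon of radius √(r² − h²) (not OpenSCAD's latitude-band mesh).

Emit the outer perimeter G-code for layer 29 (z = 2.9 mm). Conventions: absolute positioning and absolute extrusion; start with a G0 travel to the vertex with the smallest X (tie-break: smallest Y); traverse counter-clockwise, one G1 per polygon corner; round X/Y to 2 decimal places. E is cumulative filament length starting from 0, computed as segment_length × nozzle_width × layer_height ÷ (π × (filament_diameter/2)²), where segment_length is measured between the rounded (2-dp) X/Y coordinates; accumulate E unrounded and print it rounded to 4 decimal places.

G0 X-6.39 Y0.00 Z2.90
G1 X-5.91 Y-2.45 E0.0830
G1 X-4.52 Y-4.52 E0.1660
G1 X-2.45 Y-5.91 E0.2489
G1 X0.00 Y-6.39 E0.3319
G1 X2.45 Y-5.91 E0.4150
G1 X4.52 Y-4.52 E0.4979
G1 X5.91 Y-2.45 E0.5808
G1 X6.39 Y0.00 E0.6639
G1 X5.91 Y2.45 E0.7469
G1 X4.52 Y4.52 E0.8298
G1 X2.45 Y5.91 E0.9128
G1 X0.00 Y6.39 E0.9958
G1 X-2.45 Y5.91 E1.0788
G1 X-4.52 Y4.52 E1.1618
G1 X-5.91 Y2.45 E1.2447
G1 X-6.39 Y0.00 E1.3277

At z = 2.9 mm: the sphere: section is a regular 16-gon, circumradius = √(r²−h²) = √(8.5²−5.6²) = 6.395. The outline is a single polygon with 16 vertices. Extrusion per mm of travel: 0.8 × 0.1 / (π × 0.875²) = 0.033260. Accumulating E over each segment gives final E = 1.3277.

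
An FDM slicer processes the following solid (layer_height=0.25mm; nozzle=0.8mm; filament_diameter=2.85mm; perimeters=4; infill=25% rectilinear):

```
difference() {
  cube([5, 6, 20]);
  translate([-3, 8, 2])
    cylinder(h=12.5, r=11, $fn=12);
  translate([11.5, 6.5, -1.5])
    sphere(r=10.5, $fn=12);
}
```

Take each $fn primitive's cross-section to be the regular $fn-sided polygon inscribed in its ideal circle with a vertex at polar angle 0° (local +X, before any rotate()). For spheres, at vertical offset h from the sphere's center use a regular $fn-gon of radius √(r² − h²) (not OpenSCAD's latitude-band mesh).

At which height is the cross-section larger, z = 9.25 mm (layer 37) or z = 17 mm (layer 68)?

layer 68 (z = 17 mm)

Layer 37 (z = 9.25): the 5×6 cube contributes its full rectangle (area 30.00 mm²); the r=11 cylinder at (-3, 8) contributes a regular 12-gon of circumradius 11 (area = (12/2)·11.000²·sin(360°/12) = 363.00 mm²); the sphere at (11.5, 6.5) does not reach this height (|z−center|=10.750 > r=10.5); Subtracting the remaining from the first: starting from the 5×6 cube (30.00 mm²), the r=11 cylinder at (-3, 8) partially overlaps it — only the 29.53 mm² overlap (of its 363.00 mm²) is removed, clipping the outline — area = 0.47 mm². So its area = 0.47 mm². Layer 68 (z = 17): the cube is present — its section is the full 5×6 rectangle (area 30.00 mm²); the cylinder at (-3, 8) is not intersected at this z (z outside [2, 14.5]); the sphere at (11.5, 6.5) is not intersected at this z (|z−center|=18.500 > r=10.5); After the difference (first − rest): none of the subtracted shapes is present at this height, so the 5×6 cube is unchanged — area = 30.00 mm². So its area = 30.00 mm². Layer 68 is larger (30.00 vs 0.47 mm²).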